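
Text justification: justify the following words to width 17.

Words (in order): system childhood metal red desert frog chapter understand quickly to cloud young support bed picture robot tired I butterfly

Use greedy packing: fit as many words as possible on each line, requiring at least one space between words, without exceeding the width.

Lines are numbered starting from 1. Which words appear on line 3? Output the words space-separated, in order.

Line 1: ['system', 'childhood'] (min_width=16, slack=1)
Line 2: ['metal', 'red', 'desert'] (min_width=16, slack=1)
Line 3: ['frog', 'chapter'] (min_width=12, slack=5)
Line 4: ['understand'] (min_width=10, slack=7)
Line 5: ['quickly', 'to', 'cloud'] (min_width=16, slack=1)
Line 6: ['young', 'support', 'bed'] (min_width=17, slack=0)
Line 7: ['picture', 'robot'] (min_width=13, slack=4)
Line 8: ['tired', 'I', 'butterfly'] (min_width=17, slack=0)

Answer: frog chapter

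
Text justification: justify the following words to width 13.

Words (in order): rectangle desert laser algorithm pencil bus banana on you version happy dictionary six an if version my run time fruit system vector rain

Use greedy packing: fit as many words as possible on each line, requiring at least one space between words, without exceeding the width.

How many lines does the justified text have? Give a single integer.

Line 1: ['rectangle'] (min_width=9, slack=4)
Line 2: ['desert', 'laser'] (min_width=12, slack=1)
Line 3: ['algorithm'] (min_width=9, slack=4)
Line 4: ['pencil', 'bus'] (min_width=10, slack=3)
Line 5: ['banana', 'on', 'you'] (min_width=13, slack=0)
Line 6: ['version', 'happy'] (min_width=13, slack=0)
Line 7: ['dictionary'] (min_width=10, slack=3)
Line 8: ['six', 'an', 'if'] (min_width=9, slack=4)
Line 9: ['version', 'my'] (min_width=10, slack=3)
Line 10: ['run', 'time'] (min_width=8, slack=5)
Line 11: ['fruit', 'system'] (min_width=12, slack=1)
Line 12: ['vector', 'rain'] (min_width=11, slack=2)
Total lines: 12

Answer: 12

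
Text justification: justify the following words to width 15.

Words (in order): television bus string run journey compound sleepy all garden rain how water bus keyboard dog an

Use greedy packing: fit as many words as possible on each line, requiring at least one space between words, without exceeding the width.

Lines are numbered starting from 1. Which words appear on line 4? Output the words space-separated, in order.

Answer: compound sleepy

Derivation:
Line 1: ['television', 'bus'] (min_width=14, slack=1)
Line 2: ['string', 'run'] (min_width=10, slack=5)
Line 3: ['journey'] (min_width=7, slack=8)
Line 4: ['compound', 'sleepy'] (min_width=15, slack=0)
Line 5: ['all', 'garden', 'rain'] (min_width=15, slack=0)
Line 6: ['how', 'water', 'bus'] (min_width=13, slack=2)
Line 7: ['keyboard', 'dog', 'an'] (min_width=15, slack=0)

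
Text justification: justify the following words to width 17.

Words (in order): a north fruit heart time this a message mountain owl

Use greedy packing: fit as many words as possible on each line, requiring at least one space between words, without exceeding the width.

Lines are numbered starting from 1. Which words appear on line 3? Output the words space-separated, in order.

Answer: message mountain

Derivation:
Line 1: ['a', 'north', 'fruit'] (min_width=13, slack=4)
Line 2: ['heart', 'time', 'this', 'a'] (min_width=17, slack=0)
Line 3: ['message', 'mountain'] (min_width=16, slack=1)
Line 4: ['owl'] (min_width=3, slack=14)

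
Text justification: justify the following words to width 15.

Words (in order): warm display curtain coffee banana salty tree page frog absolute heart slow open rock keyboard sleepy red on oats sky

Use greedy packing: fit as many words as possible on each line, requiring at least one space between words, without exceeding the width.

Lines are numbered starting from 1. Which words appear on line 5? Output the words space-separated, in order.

Line 1: ['warm', 'display'] (min_width=12, slack=3)
Line 2: ['curtain', 'coffee'] (min_width=14, slack=1)
Line 3: ['banana', 'salty'] (min_width=12, slack=3)
Line 4: ['tree', 'page', 'frog'] (min_width=14, slack=1)
Line 5: ['absolute', 'heart'] (min_width=14, slack=1)
Line 6: ['slow', 'open', 'rock'] (min_width=14, slack=1)
Line 7: ['keyboard', 'sleepy'] (min_width=15, slack=0)
Line 8: ['red', 'on', 'oats', 'sky'] (min_width=15, slack=0)

Answer: absolute heart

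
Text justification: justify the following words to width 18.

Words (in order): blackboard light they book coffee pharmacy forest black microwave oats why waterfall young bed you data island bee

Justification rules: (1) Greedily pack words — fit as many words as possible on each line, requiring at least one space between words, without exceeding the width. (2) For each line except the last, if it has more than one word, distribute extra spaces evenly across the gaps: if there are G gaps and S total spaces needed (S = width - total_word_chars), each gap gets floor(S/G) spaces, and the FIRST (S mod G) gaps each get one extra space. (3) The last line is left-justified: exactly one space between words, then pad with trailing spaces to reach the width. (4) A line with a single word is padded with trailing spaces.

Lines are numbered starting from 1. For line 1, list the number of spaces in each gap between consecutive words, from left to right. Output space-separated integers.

Line 1: ['blackboard', 'light'] (min_width=16, slack=2)
Line 2: ['they', 'book', 'coffee'] (min_width=16, slack=2)
Line 3: ['pharmacy', 'forest'] (min_width=15, slack=3)
Line 4: ['black', 'microwave'] (min_width=15, slack=3)
Line 5: ['oats', 'why', 'waterfall'] (min_width=18, slack=0)
Line 6: ['young', 'bed', 'you', 'data'] (min_width=18, slack=0)
Line 7: ['island', 'bee'] (min_width=10, slack=8)

Answer: 3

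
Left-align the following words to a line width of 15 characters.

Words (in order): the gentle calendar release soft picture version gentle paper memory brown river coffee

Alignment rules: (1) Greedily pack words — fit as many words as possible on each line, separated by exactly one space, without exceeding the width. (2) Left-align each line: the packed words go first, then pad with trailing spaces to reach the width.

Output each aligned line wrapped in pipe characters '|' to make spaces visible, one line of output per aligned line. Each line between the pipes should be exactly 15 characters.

Line 1: ['the', 'gentle'] (min_width=10, slack=5)
Line 2: ['calendar'] (min_width=8, slack=7)
Line 3: ['release', 'soft'] (min_width=12, slack=3)
Line 4: ['picture', 'version'] (min_width=15, slack=0)
Line 5: ['gentle', 'paper'] (min_width=12, slack=3)
Line 6: ['memory', 'brown'] (min_width=12, slack=3)
Line 7: ['river', 'coffee'] (min_width=12, slack=3)

Answer: |the gentle     |
|calendar       |
|release soft   |
|picture version|
|gentle paper   |
|memory brown   |
|river coffee   |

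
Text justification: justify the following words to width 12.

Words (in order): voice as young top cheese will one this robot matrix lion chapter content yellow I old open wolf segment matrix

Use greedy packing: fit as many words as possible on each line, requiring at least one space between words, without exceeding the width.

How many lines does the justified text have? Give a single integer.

Answer: 11

Derivation:
Line 1: ['voice', 'as'] (min_width=8, slack=4)
Line 2: ['young', 'top'] (min_width=9, slack=3)
Line 3: ['cheese', 'will'] (min_width=11, slack=1)
Line 4: ['one', 'this'] (min_width=8, slack=4)
Line 5: ['robot', 'matrix'] (min_width=12, slack=0)
Line 6: ['lion', 'chapter'] (min_width=12, slack=0)
Line 7: ['content'] (min_width=7, slack=5)
Line 8: ['yellow', 'I', 'old'] (min_width=12, slack=0)
Line 9: ['open', 'wolf'] (min_width=9, slack=3)
Line 10: ['segment'] (min_width=7, slack=5)
Line 11: ['matrix'] (min_width=6, slack=6)
Total lines: 11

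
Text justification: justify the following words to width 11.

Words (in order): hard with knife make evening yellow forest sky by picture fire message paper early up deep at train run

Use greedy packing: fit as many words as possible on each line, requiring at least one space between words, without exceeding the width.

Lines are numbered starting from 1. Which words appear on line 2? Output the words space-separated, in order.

Line 1: ['hard', 'with'] (min_width=9, slack=2)
Line 2: ['knife', 'make'] (min_width=10, slack=1)
Line 3: ['evening'] (min_width=7, slack=4)
Line 4: ['yellow'] (min_width=6, slack=5)
Line 5: ['forest', 'sky'] (min_width=10, slack=1)
Line 6: ['by', 'picture'] (min_width=10, slack=1)
Line 7: ['fire'] (min_width=4, slack=7)
Line 8: ['message'] (min_width=7, slack=4)
Line 9: ['paper', 'early'] (min_width=11, slack=0)
Line 10: ['up', 'deep', 'at'] (min_width=10, slack=1)
Line 11: ['train', 'run'] (min_width=9, slack=2)

Answer: knife make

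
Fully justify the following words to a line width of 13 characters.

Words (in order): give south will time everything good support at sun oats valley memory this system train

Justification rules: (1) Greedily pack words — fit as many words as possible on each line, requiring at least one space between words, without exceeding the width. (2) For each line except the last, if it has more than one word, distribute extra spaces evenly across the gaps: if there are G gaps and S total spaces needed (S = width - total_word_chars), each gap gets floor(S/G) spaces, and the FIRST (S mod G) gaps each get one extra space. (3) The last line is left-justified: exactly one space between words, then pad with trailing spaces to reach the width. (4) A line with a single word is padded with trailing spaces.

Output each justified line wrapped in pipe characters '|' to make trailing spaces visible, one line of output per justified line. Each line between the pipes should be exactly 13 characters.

Answer: |give    south|
|will     time|
|everything   |
|good  support|
|at  sun  oats|
|valley memory|
|this   system|
|train        |

Derivation:
Line 1: ['give', 'south'] (min_width=10, slack=3)
Line 2: ['will', 'time'] (min_width=9, slack=4)
Line 3: ['everything'] (min_width=10, slack=3)
Line 4: ['good', 'support'] (min_width=12, slack=1)
Line 5: ['at', 'sun', 'oats'] (min_width=11, slack=2)
Line 6: ['valley', 'memory'] (min_width=13, slack=0)
Line 7: ['this', 'system'] (min_width=11, slack=2)
Line 8: ['train'] (min_width=5, slack=8)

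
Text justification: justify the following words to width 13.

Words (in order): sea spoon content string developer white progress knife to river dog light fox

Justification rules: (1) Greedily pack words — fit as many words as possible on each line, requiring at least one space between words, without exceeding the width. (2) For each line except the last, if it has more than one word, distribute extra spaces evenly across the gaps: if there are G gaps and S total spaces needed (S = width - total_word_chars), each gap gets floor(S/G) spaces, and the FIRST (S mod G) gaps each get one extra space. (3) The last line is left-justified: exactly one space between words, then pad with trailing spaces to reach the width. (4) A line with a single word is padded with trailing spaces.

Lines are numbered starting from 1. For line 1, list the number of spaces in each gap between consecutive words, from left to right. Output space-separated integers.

Line 1: ['sea', 'spoon'] (min_width=9, slack=4)
Line 2: ['content'] (min_width=7, slack=6)
Line 3: ['string'] (min_width=6, slack=7)
Line 4: ['developer'] (min_width=9, slack=4)
Line 5: ['white'] (min_width=5, slack=8)
Line 6: ['progress'] (min_width=8, slack=5)
Line 7: ['knife', 'to'] (min_width=8, slack=5)
Line 8: ['river', 'dog'] (min_width=9, slack=4)
Line 9: ['light', 'fox'] (min_width=9, slack=4)

Answer: 5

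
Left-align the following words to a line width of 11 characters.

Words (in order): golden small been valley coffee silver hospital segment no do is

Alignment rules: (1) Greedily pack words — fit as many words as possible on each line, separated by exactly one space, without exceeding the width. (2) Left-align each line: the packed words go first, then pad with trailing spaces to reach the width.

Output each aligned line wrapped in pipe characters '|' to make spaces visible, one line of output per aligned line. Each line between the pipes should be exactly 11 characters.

Line 1: ['golden'] (min_width=6, slack=5)
Line 2: ['small', 'been'] (min_width=10, slack=1)
Line 3: ['valley'] (min_width=6, slack=5)
Line 4: ['coffee'] (min_width=6, slack=5)
Line 5: ['silver'] (min_width=6, slack=5)
Line 6: ['hospital'] (min_width=8, slack=3)
Line 7: ['segment', 'no'] (min_width=10, slack=1)
Line 8: ['do', 'is'] (min_width=5, slack=6)

Answer: |golden     |
|small been |
|valley     |
|coffee     |
|silver     |
|hospital   |
|segment no |
|do is      |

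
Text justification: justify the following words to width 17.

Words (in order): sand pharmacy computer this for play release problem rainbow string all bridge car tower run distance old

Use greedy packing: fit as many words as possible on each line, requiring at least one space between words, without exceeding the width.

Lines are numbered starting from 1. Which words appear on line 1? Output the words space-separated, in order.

Line 1: ['sand', 'pharmacy'] (min_width=13, slack=4)
Line 2: ['computer', 'this', 'for'] (min_width=17, slack=0)
Line 3: ['play', 'release'] (min_width=12, slack=5)
Line 4: ['problem', 'rainbow'] (min_width=15, slack=2)
Line 5: ['string', 'all', 'bridge'] (min_width=17, slack=0)
Line 6: ['car', 'tower', 'run'] (min_width=13, slack=4)
Line 7: ['distance', 'old'] (min_width=12, slack=5)

Answer: sand pharmacy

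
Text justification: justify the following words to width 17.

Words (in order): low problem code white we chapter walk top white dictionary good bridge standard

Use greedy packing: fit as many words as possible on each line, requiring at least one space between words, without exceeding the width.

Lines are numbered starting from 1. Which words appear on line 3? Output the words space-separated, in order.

Answer: walk top white

Derivation:
Line 1: ['low', 'problem', 'code'] (min_width=16, slack=1)
Line 2: ['white', 'we', 'chapter'] (min_width=16, slack=1)
Line 3: ['walk', 'top', 'white'] (min_width=14, slack=3)
Line 4: ['dictionary', 'good'] (min_width=15, slack=2)
Line 5: ['bridge', 'standard'] (min_width=15, slack=2)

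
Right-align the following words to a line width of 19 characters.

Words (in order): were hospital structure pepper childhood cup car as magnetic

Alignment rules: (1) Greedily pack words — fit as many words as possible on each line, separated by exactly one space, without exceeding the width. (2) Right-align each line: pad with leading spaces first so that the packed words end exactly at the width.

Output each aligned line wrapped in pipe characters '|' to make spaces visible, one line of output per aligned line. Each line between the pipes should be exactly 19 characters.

Line 1: ['were', 'hospital'] (min_width=13, slack=6)
Line 2: ['structure', 'pepper'] (min_width=16, slack=3)
Line 3: ['childhood', 'cup', 'car'] (min_width=17, slack=2)
Line 4: ['as', 'magnetic'] (min_width=11, slack=8)

Answer: |      were hospital|
|   structure pepper|
|  childhood cup car|
|        as magnetic|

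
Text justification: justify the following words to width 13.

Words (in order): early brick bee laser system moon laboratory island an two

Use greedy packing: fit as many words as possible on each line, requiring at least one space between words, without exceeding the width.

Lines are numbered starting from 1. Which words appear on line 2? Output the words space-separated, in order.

Answer: bee laser

Derivation:
Line 1: ['early', 'brick'] (min_width=11, slack=2)
Line 2: ['bee', 'laser'] (min_width=9, slack=4)
Line 3: ['system', 'moon'] (min_width=11, slack=2)
Line 4: ['laboratory'] (min_width=10, slack=3)
Line 5: ['island', 'an', 'two'] (min_width=13, slack=0)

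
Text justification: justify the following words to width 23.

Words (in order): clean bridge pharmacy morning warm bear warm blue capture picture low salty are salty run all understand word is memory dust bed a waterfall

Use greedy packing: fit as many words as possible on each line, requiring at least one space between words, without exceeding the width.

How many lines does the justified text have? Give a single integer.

Line 1: ['clean', 'bridge', 'pharmacy'] (min_width=21, slack=2)
Line 2: ['morning', 'warm', 'bear', 'warm'] (min_width=22, slack=1)
Line 3: ['blue', 'capture', 'picture'] (min_width=20, slack=3)
Line 4: ['low', 'salty', 'are', 'salty', 'run'] (min_width=23, slack=0)
Line 5: ['all', 'understand', 'word', 'is'] (min_width=22, slack=1)
Line 6: ['memory', 'dust', 'bed', 'a'] (min_width=17, slack=6)
Line 7: ['waterfall'] (min_width=9, slack=14)
Total lines: 7

Answer: 7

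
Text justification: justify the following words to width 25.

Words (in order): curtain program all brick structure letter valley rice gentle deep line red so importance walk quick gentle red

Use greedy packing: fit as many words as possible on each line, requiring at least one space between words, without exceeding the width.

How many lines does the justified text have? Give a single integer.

Line 1: ['curtain', 'program', 'all', 'brick'] (min_width=25, slack=0)
Line 2: ['structure', 'letter', 'valley'] (min_width=23, slack=2)
Line 3: ['rice', 'gentle', 'deep', 'line', 'red'] (min_width=25, slack=0)
Line 4: ['so', 'importance', 'walk', 'quick'] (min_width=24, slack=1)
Line 5: ['gentle', 'red'] (min_width=10, slack=15)
Total lines: 5

Answer: 5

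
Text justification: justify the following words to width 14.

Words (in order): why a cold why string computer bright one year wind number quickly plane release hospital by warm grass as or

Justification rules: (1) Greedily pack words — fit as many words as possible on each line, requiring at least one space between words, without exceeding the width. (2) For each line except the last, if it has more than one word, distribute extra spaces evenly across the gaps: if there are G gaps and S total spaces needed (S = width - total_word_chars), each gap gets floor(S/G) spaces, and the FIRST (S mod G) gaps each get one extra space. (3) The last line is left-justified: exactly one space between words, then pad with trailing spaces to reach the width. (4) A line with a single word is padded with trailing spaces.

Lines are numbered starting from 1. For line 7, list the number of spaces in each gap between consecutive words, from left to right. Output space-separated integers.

Answer: 2

Derivation:
Line 1: ['why', 'a', 'cold', 'why'] (min_width=14, slack=0)
Line 2: ['string'] (min_width=6, slack=8)
Line 3: ['computer'] (min_width=8, slack=6)
Line 4: ['bright', 'one'] (min_width=10, slack=4)
Line 5: ['year', 'wind'] (min_width=9, slack=5)
Line 6: ['number', 'quickly'] (min_width=14, slack=0)
Line 7: ['plane', 'release'] (min_width=13, slack=1)
Line 8: ['hospital', 'by'] (min_width=11, slack=3)
Line 9: ['warm', 'grass', 'as'] (min_width=13, slack=1)
Line 10: ['or'] (min_width=2, slack=12)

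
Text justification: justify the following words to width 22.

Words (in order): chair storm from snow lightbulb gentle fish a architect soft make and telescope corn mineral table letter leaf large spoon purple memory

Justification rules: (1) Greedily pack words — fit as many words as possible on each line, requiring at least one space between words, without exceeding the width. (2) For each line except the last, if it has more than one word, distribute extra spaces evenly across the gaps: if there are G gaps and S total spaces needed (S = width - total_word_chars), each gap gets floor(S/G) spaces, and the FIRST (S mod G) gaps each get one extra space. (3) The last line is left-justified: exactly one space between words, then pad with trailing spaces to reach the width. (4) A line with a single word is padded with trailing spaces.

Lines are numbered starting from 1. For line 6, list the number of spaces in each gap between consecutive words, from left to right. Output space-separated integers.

Answer: 4 4

Derivation:
Line 1: ['chair', 'storm', 'from', 'snow'] (min_width=21, slack=1)
Line 2: ['lightbulb', 'gentle', 'fish'] (min_width=21, slack=1)
Line 3: ['a', 'architect', 'soft', 'make'] (min_width=21, slack=1)
Line 4: ['and', 'telescope', 'corn'] (min_width=18, slack=4)
Line 5: ['mineral', 'table', 'letter'] (min_width=20, slack=2)
Line 6: ['leaf', 'large', 'spoon'] (min_width=16, slack=6)
Line 7: ['purple', 'memory'] (min_width=13, slack=9)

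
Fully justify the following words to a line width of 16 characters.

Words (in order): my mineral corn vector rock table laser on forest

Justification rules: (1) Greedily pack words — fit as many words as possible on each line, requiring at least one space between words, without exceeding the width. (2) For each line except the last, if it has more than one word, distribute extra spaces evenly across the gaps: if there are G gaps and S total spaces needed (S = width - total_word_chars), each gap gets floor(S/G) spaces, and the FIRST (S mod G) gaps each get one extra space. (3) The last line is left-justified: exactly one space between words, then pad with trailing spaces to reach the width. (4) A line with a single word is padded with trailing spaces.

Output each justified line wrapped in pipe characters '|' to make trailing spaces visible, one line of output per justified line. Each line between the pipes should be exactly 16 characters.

Answer: |my  mineral corn|
|vector      rock|
|table  laser  on|
|forest          |

Derivation:
Line 1: ['my', 'mineral', 'corn'] (min_width=15, slack=1)
Line 2: ['vector', 'rock'] (min_width=11, slack=5)
Line 3: ['table', 'laser', 'on'] (min_width=14, slack=2)
Line 4: ['forest'] (min_width=6, slack=10)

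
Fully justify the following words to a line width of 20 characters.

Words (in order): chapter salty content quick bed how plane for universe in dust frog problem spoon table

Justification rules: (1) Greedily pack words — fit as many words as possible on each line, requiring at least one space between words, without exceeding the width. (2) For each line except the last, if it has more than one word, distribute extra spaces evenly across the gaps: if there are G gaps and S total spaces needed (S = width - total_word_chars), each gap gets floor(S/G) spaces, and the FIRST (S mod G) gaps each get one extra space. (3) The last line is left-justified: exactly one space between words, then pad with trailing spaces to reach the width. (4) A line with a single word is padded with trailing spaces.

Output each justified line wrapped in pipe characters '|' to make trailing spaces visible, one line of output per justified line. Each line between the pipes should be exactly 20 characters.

Answer: |chapter        salty|
|content   quick  bed|
|how     plane    for|
|universe   in   dust|
|frog  problem  spoon|
|table               |

Derivation:
Line 1: ['chapter', 'salty'] (min_width=13, slack=7)
Line 2: ['content', 'quick', 'bed'] (min_width=17, slack=3)
Line 3: ['how', 'plane', 'for'] (min_width=13, slack=7)
Line 4: ['universe', 'in', 'dust'] (min_width=16, slack=4)
Line 5: ['frog', 'problem', 'spoon'] (min_width=18, slack=2)
Line 6: ['table'] (min_width=5, slack=15)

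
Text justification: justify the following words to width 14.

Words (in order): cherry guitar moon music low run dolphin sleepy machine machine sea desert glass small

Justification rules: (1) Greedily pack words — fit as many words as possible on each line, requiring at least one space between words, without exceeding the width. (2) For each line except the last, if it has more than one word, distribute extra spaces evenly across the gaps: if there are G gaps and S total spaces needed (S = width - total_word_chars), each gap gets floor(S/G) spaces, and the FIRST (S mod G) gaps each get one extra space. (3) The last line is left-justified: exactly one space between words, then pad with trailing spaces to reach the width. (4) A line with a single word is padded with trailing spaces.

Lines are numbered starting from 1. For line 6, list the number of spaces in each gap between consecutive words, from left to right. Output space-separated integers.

Answer: 3

Derivation:
Line 1: ['cherry', 'guitar'] (min_width=13, slack=1)
Line 2: ['moon', 'music', 'low'] (min_width=14, slack=0)
Line 3: ['run', 'dolphin'] (min_width=11, slack=3)
Line 4: ['sleepy', 'machine'] (min_width=14, slack=0)
Line 5: ['machine', 'sea'] (min_width=11, slack=3)
Line 6: ['desert', 'glass'] (min_width=12, slack=2)
Line 7: ['small'] (min_width=5, slack=9)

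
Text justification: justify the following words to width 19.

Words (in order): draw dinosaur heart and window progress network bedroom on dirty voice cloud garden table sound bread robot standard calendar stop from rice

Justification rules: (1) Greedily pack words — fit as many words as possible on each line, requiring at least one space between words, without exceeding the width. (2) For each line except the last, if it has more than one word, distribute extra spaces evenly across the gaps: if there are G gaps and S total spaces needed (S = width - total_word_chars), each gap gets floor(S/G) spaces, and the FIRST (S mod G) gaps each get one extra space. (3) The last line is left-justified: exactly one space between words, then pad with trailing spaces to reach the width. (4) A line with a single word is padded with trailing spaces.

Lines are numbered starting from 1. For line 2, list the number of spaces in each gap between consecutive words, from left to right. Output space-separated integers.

Answer: 1 1

Derivation:
Line 1: ['draw', 'dinosaur', 'heart'] (min_width=19, slack=0)
Line 2: ['and', 'window', 'progress'] (min_width=19, slack=0)
Line 3: ['network', 'bedroom', 'on'] (min_width=18, slack=1)
Line 4: ['dirty', 'voice', 'cloud'] (min_width=17, slack=2)
Line 5: ['garden', 'table', 'sound'] (min_width=18, slack=1)
Line 6: ['bread', 'robot'] (min_width=11, slack=8)
Line 7: ['standard', 'calendar'] (min_width=17, slack=2)
Line 8: ['stop', 'from', 'rice'] (min_width=14, slack=5)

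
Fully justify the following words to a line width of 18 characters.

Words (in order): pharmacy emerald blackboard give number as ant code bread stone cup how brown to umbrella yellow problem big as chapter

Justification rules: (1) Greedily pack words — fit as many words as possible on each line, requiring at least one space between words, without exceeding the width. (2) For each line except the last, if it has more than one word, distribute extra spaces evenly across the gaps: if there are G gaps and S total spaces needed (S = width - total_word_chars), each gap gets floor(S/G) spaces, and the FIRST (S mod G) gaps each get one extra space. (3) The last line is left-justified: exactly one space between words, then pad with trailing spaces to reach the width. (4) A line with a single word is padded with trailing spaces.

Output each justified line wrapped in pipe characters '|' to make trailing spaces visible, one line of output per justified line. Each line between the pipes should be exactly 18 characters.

Answer: |pharmacy   emerald|
|blackboard    give|
|number as ant code|
|bread   stone  cup|
|how    brown    to|
|umbrella    yellow|
|problem   big   as|
|chapter           |

Derivation:
Line 1: ['pharmacy', 'emerald'] (min_width=16, slack=2)
Line 2: ['blackboard', 'give'] (min_width=15, slack=3)
Line 3: ['number', 'as', 'ant', 'code'] (min_width=18, slack=0)
Line 4: ['bread', 'stone', 'cup'] (min_width=15, slack=3)
Line 5: ['how', 'brown', 'to'] (min_width=12, slack=6)
Line 6: ['umbrella', 'yellow'] (min_width=15, slack=3)
Line 7: ['problem', 'big', 'as'] (min_width=14, slack=4)
Line 8: ['chapter'] (min_width=7, slack=11)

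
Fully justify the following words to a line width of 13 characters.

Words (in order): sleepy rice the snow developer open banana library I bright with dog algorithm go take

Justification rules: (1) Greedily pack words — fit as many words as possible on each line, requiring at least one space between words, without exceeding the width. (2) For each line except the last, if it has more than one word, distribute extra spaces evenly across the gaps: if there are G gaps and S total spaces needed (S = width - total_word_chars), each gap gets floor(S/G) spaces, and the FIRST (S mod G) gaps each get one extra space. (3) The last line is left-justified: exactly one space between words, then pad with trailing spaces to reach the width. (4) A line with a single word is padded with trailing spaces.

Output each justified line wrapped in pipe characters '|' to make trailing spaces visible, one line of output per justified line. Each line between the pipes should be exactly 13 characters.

Answer: |sleepy   rice|
|the      snow|
|developer    |
|open   banana|
|library     I|
|bright   with|
|dog algorithm|
|go take      |

Derivation:
Line 1: ['sleepy', 'rice'] (min_width=11, slack=2)
Line 2: ['the', 'snow'] (min_width=8, slack=5)
Line 3: ['developer'] (min_width=9, slack=4)
Line 4: ['open', 'banana'] (min_width=11, slack=2)
Line 5: ['library', 'I'] (min_width=9, slack=4)
Line 6: ['bright', 'with'] (min_width=11, slack=2)
Line 7: ['dog', 'algorithm'] (min_width=13, slack=0)
Line 8: ['go', 'take'] (min_width=7, slack=6)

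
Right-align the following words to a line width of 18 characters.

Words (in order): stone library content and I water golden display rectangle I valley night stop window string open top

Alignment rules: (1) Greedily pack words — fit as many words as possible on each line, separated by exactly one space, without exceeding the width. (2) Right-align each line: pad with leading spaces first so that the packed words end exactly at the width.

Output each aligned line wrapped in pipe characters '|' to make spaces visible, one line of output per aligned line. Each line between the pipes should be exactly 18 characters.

Line 1: ['stone', 'library'] (min_width=13, slack=5)
Line 2: ['content', 'and', 'I'] (min_width=13, slack=5)
Line 3: ['water', 'golden'] (min_width=12, slack=6)
Line 4: ['display', 'rectangle'] (min_width=17, slack=1)
Line 5: ['I', 'valley', 'night'] (min_width=14, slack=4)
Line 6: ['stop', 'window', 'string'] (min_width=18, slack=0)
Line 7: ['open', 'top'] (min_width=8, slack=10)

Answer: |     stone library|
|     content and I|
|      water golden|
| display rectangle|
|    I valley night|
|stop window string|
|          open top|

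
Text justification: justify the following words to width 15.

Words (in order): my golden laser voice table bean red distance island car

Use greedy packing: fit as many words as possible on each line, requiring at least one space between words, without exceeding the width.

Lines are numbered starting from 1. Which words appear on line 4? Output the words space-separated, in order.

Line 1: ['my', 'golden', 'laser'] (min_width=15, slack=0)
Line 2: ['voice', 'table'] (min_width=11, slack=4)
Line 3: ['bean', 'red'] (min_width=8, slack=7)
Line 4: ['distance', 'island'] (min_width=15, slack=0)
Line 5: ['car'] (min_width=3, slack=12)

Answer: distance island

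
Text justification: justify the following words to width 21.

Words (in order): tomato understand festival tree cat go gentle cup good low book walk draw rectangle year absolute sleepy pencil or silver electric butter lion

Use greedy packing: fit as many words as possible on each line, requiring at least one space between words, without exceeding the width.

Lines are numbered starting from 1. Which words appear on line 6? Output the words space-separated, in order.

Line 1: ['tomato', 'understand'] (min_width=17, slack=4)
Line 2: ['festival', 'tree', 'cat', 'go'] (min_width=20, slack=1)
Line 3: ['gentle', 'cup', 'good', 'low'] (min_width=19, slack=2)
Line 4: ['book', 'walk', 'draw'] (min_width=14, slack=7)
Line 5: ['rectangle', 'year'] (min_width=14, slack=7)
Line 6: ['absolute', 'sleepy'] (min_width=15, slack=6)
Line 7: ['pencil', 'or', 'silver'] (min_width=16, slack=5)
Line 8: ['electric', 'butter', 'lion'] (min_width=20, slack=1)

Answer: absolute sleepy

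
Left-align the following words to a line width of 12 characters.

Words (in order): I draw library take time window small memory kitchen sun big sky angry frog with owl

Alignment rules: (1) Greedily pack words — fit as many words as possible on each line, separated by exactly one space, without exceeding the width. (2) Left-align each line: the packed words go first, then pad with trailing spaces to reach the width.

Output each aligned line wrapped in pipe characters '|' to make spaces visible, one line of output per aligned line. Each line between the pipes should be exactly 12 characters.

Answer: |I draw      |
|library take|
|time window |
|small memory|
|kitchen sun |
|big sky     |
|angry frog  |
|with owl    |

Derivation:
Line 1: ['I', 'draw'] (min_width=6, slack=6)
Line 2: ['library', 'take'] (min_width=12, slack=0)
Line 3: ['time', 'window'] (min_width=11, slack=1)
Line 4: ['small', 'memory'] (min_width=12, slack=0)
Line 5: ['kitchen', 'sun'] (min_width=11, slack=1)
Line 6: ['big', 'sky'] (min_width=7, slack=5)
Line 7: ['angry', 'frog'] (min_width=10, slack=2)
Line 8: ['with', 'owl'] (min_width=8, slack=4)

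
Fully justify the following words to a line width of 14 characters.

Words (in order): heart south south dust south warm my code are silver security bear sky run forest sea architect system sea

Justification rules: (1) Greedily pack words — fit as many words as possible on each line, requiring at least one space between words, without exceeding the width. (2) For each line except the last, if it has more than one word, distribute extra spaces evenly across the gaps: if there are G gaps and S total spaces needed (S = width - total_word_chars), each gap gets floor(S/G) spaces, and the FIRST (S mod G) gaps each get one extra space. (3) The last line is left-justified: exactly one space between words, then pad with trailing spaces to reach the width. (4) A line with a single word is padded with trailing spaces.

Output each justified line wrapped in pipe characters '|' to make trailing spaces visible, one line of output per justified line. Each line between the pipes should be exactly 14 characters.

Line 1: ['heart', 'south'] (min_width=11, slack=3)
Line 2: ['south', 'dust'] (min_width=10, slack=4)
Line 3: ['south', 'warm', 'my'] (min_width=13, slack=1)
Line 4: ['code', 'are'] (min_width=8, slack=6)
Line 5: ['silver'] (min_width=6, slack=8)
Line 6: ['security', 'bear'] (min_width=13, slack=1)
Line 7: ['sky', 'run', 'forest'] (min_width=14, slack=0)
Line 8: ['sea', 'architect'] (min_width=13, slack=1)
Line 9: ['system', 'sea'] (min_width=10, slack=4)

Answer: |heart    south|
|south     dust|
|south  warm my|
|code       are|
|silver        |
|security  bear|
|sky run forest|
|sea  architect|
|system sea    |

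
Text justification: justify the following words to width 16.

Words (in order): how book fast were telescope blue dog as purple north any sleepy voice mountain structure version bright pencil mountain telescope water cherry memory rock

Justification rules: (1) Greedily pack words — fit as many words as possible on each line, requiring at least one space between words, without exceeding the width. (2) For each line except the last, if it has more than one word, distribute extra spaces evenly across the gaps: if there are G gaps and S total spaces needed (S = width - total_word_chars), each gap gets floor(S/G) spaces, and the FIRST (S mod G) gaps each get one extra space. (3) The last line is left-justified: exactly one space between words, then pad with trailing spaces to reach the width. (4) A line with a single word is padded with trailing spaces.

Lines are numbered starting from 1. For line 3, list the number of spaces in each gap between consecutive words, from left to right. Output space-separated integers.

Answer: 4 3

Derivation:
Line 1: ['how', 'book', 'fast'] (min_width=13, slack=3)
Line 2: ['were', 'telescope'] (min_width=14, slack=2)
Line 3: ['blue', 'dog', 'as'] (min_width=11, slack=5)
Line 4: ['purple', 'north', 'any'] (min_width=16, slack=0)
Line 5: ['sleepy', 'voice'] (min_width=12, slack=4)
Line 6: ['mountain'] (min_width=8, slack=8)
Line 7: ['structure'] (min_width=9, slack=7)
Line 8: ['version', 'bright'] (min_width=14, slack=2)
Line 9: ['pencil', 'mountain'] (min_width=15, slack=1)
Line 10: ['telescope', 'water'] (min_width=15, slack=1)
Line 11: ['cherry', 'memory'] (min_width=13, slack=3)
Line 12: ['rock'] (min_width=4, slack=12)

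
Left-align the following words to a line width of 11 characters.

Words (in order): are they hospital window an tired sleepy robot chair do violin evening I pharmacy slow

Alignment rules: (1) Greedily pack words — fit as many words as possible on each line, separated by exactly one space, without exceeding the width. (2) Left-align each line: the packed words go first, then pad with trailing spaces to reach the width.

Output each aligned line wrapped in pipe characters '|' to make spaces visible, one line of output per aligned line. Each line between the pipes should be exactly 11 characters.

Line 1: ['are', 'they'] (min_width=8, slack=3)
Line 2: ['hospital'] (min_width=8, slack=3)
Line 3: ['window', 'an'] (min_width=9, slack=2)
Line 4: ['tired'] (min_width=5, slack=6)
Line 5: ['sleepy'] (min_width=6, slack=5)
Line 6: ['robot', 'chair'] (min_width=11, slack=0)
Line 7: ['do', 'violin'] (min_width=9, slack=2)
Line 8: ['evening', 'I'] (min_width=9, slack=2)
Line 9: ['pharmacy'] (min_width=8, slack=3)
Line 10: ['slow'] (min_width=4, slack=7)

Answer: |are they   |
|hospital   |
|window an  |
|tired      |
|sleepy     |
|robot chair|
|do violin  |
|evening I  |
|pharmacy   |
|slow       |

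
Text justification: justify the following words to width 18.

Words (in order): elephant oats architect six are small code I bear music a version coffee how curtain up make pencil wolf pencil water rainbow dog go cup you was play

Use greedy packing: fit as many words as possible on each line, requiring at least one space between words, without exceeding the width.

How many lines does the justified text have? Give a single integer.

Line 1: ['elephant', 'oats'] (min_width=13, slack=5)
Line 2: ['architect', 'six', 'are'] (min_width=17, slack=1)
Line 3: ['small', 'code', 'I', 'bear'] (min_width=17, slack=1)
Line 4: ['music', 'a', 'version'] (min_width=15, slack=3)
Line 5: ['coffee', 'how', 'curtain'] (min_width=18, slack=0)
Line 6: ['up', 'make', 'pencil'] (min_width=14, slack=4)
Line 7: ['wolf', 'pencil', 'water'] (min_width=17, slack=1)
Line 8: ['rainbow', 'dog', 'go', 'cup'] (min_width=18, slack=0)
Line 9: ['you', 'was', 'play'] (min_width=12, slack=6)
Total lines: 9

Answer: 9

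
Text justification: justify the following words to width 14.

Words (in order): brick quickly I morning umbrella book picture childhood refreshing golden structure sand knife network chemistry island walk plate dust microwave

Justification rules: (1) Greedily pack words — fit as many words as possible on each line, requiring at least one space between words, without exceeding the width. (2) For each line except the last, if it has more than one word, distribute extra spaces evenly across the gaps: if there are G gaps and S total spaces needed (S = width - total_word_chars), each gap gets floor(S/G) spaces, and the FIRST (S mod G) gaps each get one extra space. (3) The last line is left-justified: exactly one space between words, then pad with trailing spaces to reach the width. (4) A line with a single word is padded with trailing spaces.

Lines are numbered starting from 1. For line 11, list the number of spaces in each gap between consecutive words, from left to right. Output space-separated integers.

Answer: 4

Derivation:
Line 1: ['brick', 'quickly'] (min_width=13, slack=1)
Line 2: ['I', 'morning'] (min_width=9, slack=5)
Line 3: ['umbrella', 'book'] (min_width=13, slack=1)
Line 4: ['picture'] (min_width=7, slack=7)
Line 5: ['childhood'] (min_width=9, slack=5)
Line 6: ['refreshing'] (min_width=10, slack=4)
Line 7: ['golden'] (min_width=6, slack=8)
Line 8: ['structure', 'sand'] (min_width=14, slack=0)
Line 9: ['knife', 'network'] (min_width=13, slack=1)
Line 10: ['chemistry'] (min_width=9, slack=5)
Line 11: ['island', 'walk'] (min_width=11, slack=3)
Line 12: ['plate', 'dust'] (min_width=10, slack=4)
Line 13: ['microwave'] (min_width=9, slack=5)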